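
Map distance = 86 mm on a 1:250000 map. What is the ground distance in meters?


ground = 86 mm * 250000 / 1000 = 21500.0 m

21500.0 m


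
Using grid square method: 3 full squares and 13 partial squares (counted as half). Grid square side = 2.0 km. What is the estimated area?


effective squares = 3 + 13 * 0.5 = 9.5
area = 9.5 * 4.0 = 38.0 km^2

38.0 km^2


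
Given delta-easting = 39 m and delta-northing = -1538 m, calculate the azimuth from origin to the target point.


az = atan2(39, -1538) = 178.5 deg
adjusted to 0-360: 178.5 degrees

178.5 degrees


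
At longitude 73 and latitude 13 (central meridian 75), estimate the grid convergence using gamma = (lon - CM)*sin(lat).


gamma = (73 - 75) * sin(13) = -2 * 0.224951 = -0.45 degrees

-0.45 degrees


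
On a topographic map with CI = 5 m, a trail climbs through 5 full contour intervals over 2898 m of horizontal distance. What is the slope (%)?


elevation change = 5 * 5 = 25 m
slope = 25 / 2898 * 100 = 0.9%

0.9%


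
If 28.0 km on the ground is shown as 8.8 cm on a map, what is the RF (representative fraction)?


ground = 28.0 km = 2800000 cm; RF denominator = ground / map = 2800000 / 8.8 ≈ 318182; RF = 1:318182

1:318182


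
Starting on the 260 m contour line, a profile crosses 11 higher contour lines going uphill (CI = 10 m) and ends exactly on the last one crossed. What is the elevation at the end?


elevation = 260 + 11 * 10 = 370 m

370 m


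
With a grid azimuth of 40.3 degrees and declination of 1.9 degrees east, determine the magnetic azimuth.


magnetic azimuth = grid azimuth - declination (east +ve)
mag_az = 40.3 - 1.9 = 38.4 degrees

38.4 degrees


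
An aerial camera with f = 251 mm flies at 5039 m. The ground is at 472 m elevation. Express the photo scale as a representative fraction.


scale = f / (H - h) = 251 mm / 4567 m = 251 / 4567000 = 1:18195

1:18195


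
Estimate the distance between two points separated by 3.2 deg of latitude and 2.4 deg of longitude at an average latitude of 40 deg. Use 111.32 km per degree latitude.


dlat_km = 3.2 * 111.32 = 356.224
dlon_km = 2.4 * 111.32 * cos(40) ≈ 204.663
dist = sqrt(356.224^2 + 204.663^2) ≈ 410.8 km

410.8 km


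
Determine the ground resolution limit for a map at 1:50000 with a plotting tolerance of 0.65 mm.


ground = 0.65 mm * 50000 / 1000 = 32.5 m

32.5 m


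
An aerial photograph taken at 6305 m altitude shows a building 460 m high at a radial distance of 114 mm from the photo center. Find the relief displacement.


d = h * r / H = 460 * 114 / 6305 = 8.32 mm

8.32 mm


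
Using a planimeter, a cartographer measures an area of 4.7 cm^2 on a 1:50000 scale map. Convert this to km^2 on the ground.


ground_area = 4.7 * (50000/100)^2 = 1175000.0 m^2 = 1.175 km^2

1.175 km^2


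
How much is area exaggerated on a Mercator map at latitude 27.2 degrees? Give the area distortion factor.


area_distortion = 1/cos^2(27.2) = 1.264

1.264


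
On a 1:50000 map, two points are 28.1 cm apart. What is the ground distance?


ground = 28.1 cm * 50000 / 100 = 14050.0 m = 14.05 km

14.05 km


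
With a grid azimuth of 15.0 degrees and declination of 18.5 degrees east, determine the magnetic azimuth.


magnetic azimuth = grid azimuth - declination (east +ve)
mag_az = 15.0 - 18.5 = 356.5 degrees

356.5 degrees


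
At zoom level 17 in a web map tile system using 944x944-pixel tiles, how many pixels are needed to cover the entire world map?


tiles per axis = 2^17 = 131072
total tiles = 131072^2 = 17179869184
pixels per axis = 131072 * 944 = 123731968
total pixels = 123731968^2 = 15309599905153024

15309599905153024 pixels


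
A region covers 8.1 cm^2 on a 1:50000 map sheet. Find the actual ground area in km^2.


ground_area = 8.1 * (50000/100)^2 = 2025000.0 m^2 = 2.025 km^2

2.025 km^2


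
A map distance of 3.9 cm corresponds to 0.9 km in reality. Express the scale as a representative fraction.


ground = 0.9 km = 90000 cm; RF denominator = ground / map = 90000 / 3.9 ≈ 23077; RF = 1:23077

1:23077


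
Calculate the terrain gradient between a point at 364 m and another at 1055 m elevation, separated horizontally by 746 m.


gradient = (1055 - 364) / 746 = 691 / 746 = 0.9263

0.9263


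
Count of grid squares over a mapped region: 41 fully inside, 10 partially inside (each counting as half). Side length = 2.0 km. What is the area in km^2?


effective squares = 41 + 10 * 0.5 = 46.0
area = 46.0 * 4.0 = 184.0 km^2

184.0 km^2


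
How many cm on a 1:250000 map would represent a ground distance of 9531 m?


map_cm = 9531 * 100 / 250000 = 3.8124 cm ≈ 3.81 cm

3.81 cm


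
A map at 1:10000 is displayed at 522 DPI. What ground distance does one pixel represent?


pixel_cm = 2.54 / 522 ≈ 0.004866 cm
ground = pixel_cm * 10000 / 100 = 2.54 * 10000 / (522 * 100) = 25400 / 52200 ≈ 0.49 m

0.49 m


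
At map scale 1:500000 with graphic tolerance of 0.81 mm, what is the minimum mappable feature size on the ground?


ground = 0.81 mm * 500000 / 1000 = 405.0 m

405.0 m


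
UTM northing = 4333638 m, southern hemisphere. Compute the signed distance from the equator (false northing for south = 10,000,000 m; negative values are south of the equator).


For southern: actual = 4333638 - 10000000 = -5666362 m

-5666362 m


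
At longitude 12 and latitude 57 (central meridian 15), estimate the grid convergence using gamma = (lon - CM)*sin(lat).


gamma = (12 - 15) * sin(57) = -3 * 0.838671 = -2.516 degrees

-2.516 degrees


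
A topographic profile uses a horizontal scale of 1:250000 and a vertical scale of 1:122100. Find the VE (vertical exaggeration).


VE = horizontal_scale / vertical_scale = 250000 / 122100 ≈ 2.0

2.0x


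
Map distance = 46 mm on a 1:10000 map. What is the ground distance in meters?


ground = 46 mm * 10000 / 1000 = 460.0 m

460.0 m


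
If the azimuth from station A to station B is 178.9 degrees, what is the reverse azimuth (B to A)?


back azimuth = (178.9 + 180) mod 360 = 358.9 degrees

358.9 degrees


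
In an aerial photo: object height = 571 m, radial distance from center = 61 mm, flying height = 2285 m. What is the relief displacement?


d = h * r / H = 571 * 61 / 2285 = 15.24 mm

15.24 mm


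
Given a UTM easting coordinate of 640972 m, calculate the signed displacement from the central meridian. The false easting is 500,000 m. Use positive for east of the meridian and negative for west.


displacement = 640972 - 500000 = 140972 m

140972 m


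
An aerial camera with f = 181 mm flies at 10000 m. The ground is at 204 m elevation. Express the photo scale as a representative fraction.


scale = f / (H - h) = 181 mm / 9796 m = 181 / 9796000 = 1:54122

1:54122


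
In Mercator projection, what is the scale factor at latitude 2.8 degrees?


SF = 1 / cos(2.8) = 1 / 0.998806 = 1.001

1.001


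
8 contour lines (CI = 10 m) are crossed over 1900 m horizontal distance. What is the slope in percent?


elevation change = 8 * 10 = 80 m
slope = 80 / 1900 * 100 = 4.2%

4.2%


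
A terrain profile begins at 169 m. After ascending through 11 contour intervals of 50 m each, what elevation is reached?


elevation = 169 + 11 * 50 = 719 m

719 m


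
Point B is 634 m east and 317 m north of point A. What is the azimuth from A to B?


az = atan2(634, 317) = 63.4 deg
adjusted to 0-360: 63.4 degrees

63.4 degrees


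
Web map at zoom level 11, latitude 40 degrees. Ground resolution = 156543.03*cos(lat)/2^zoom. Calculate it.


res = 156543.03 * cos(40) / 2^11 = 156543.03 * 0.76604444 / 2048 = 58.55 m/pixel

58.55 m/pixel


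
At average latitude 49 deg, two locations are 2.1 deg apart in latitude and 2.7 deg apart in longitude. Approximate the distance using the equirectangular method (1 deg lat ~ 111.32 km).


dlat_km = 2.1 * 111.32 = 233.772
dlon_km = 2.7 * 111.32 * cos(49) ≈ 197.188
dist = sqrt(233.772^2 + 197.188^2) ≈ 305.8 km

305.8 km


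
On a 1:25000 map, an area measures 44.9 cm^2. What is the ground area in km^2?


ground_area = 44.9 * (25000/100)^2 = 2806250.0 m^2 = 2.80625 km^2 ≈ 2.806 km^2

2.806 km^2


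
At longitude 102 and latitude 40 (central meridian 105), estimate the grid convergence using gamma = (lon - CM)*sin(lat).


gamma = (102 - 105) * sin(40) = -3 * 0.642788 = -1.928 degrees

-1.928 degrees


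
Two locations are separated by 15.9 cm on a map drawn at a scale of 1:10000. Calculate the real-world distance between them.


ground = 15.9 cm * 10000 / 100 = 1590.0 m = 1.59 km

1.59 km


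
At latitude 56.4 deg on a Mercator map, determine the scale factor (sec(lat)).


SF = 1 / cos(56.4) = 1 / 0.553392 = 1.807

1.807


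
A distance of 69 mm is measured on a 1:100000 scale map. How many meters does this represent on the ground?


ground = 69 mm * 100000 / 1000 = 6900.0 m

6900.0 m


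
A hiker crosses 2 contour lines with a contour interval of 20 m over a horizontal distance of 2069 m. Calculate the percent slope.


elevation change = 2 * 20 = 40 m
slope = 40 / 2069 * 100 = 1.9%

1.9%


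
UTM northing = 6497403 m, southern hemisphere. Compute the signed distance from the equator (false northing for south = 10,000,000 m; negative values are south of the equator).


For southern: actual = 6497403 - 10000000 = -3502597 m

-3502597 m


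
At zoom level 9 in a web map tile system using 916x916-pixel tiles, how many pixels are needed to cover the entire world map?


tiles per axis = 2^9 = 512
total tiles = 512^2 = 262144
pixels per axis = 512 * 916 = 468992
total pixels = 468992^2 = 219953496064

219953496064 pixels


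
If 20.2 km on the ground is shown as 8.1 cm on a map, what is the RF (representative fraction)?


ground = 20.2 km = 2020000 cm; RF denominator = ground / map = 2020000 / 8.1 ≈ 249383; RF = 1:249383

1:249383


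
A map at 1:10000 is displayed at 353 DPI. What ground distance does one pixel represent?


pixel_cm = 2.54 / 353 ≈ 0.007195 cm
ground = pixel_cm * 10000 / 100 = 2.54 * 10000 / (353 * 100) = 25400 / 35300 ≈ 0.72 m

0.72 m


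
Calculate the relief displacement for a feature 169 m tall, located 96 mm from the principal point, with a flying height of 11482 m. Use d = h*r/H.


d = h * r / H = 169 * 96 / 11482 = 1.41 mm

1.41 mm


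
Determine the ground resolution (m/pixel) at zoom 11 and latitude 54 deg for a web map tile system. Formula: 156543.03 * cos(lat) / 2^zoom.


res = 156543.03 * cos(54) / 2^11 = 156543.03 * 0.58778525 / 2048 = 44.93 m/pixel

44.93 m/pixel


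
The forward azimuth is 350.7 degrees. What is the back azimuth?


back azimuth = (350.7 + 180) mod 360 = 170.7 degrees

170.7 degrees


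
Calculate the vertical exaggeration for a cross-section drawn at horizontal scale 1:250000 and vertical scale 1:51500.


VE = horizontal_scale / vertical_scale = 250000 / 51500 ≈ 4.9

4.9x


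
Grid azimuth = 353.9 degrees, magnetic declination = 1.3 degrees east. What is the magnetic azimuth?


magnetic azimuth = grid azimuth - declination (east +ve)
mag_az = 353.9 - 1.3 = 352.6 degrees

352.6 degrees


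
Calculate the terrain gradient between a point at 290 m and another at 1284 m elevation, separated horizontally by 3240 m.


gradient = (1284 - 290) / 3240 = 994 / 3240 = 0.3068

0.3068


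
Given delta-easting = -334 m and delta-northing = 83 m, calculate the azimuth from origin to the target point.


az = atan2(-334, 83) = -76.0 deg
adjusted to 0-360: 284.0 degrees

284.0 degrees


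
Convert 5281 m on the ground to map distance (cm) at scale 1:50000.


map_cm = 5281 * 100 / 50000 = 10.562 cm ≈ 10.56 cm

10.56 cm


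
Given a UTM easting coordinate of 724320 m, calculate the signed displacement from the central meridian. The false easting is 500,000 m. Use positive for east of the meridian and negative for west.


displacement = 724320 - 500000 = 224320 m

224320 m


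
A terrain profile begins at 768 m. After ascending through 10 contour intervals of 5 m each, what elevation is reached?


elevation = 768 + 10 * 5 = 818 m

818 m


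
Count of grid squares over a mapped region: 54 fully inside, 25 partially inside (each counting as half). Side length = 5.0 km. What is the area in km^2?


effective squares = 54 + 25 * 0.5 = 66.5
area = 66.5 * 25.0 = 1662.5 km^2

1662.5 km^2


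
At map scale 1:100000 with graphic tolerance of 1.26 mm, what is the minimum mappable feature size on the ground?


ground = 1.26 mm * 100000 / 1000 = 126.0 m

126.0 m


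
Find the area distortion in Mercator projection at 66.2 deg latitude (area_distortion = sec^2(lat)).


area_distortion = 1/cos^2(66.2) = 6.141

6.141


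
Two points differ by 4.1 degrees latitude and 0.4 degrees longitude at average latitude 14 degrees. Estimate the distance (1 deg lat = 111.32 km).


dlat_km = 4.1 * 111.32 = 456.412
dlon_km = 0.4 * 111.32 * cos(14) ≈ 43.205
dist = sqrt(456.412^2 + 43.205^2) ≈ 458.5 km

458.5 km


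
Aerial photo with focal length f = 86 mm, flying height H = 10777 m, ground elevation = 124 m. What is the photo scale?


scale = f / (H - h) = 86 mm / 10653 m = 86 / 10653000 = 1:123872

1:123872


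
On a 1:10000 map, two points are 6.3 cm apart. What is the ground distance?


ground = 6.3 cm * 10000 / 100 = 630.0 m

630.0 m


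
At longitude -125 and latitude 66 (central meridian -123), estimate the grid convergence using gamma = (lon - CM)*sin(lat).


gamma = (-125 - -123) * sin(66) = -2 * 0.913545 = -1.827 degrees

-1.827 degrees


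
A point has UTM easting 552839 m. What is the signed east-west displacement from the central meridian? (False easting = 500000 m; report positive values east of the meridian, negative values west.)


displacement = 552839 - 500000 = 52839 m

52839 m


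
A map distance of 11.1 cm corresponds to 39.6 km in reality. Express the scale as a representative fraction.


ground = 39.6 km = 3960000 cm; RF denominator = ground / map = 3960000 / 11.1 ≈ 356757; RF = 1:356757

1:356757


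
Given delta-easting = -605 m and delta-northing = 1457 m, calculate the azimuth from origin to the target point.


az = atan2(-605, 1457) = -22.6 deg
adjusted to 0-360: 337.4 degrees

337.4 degrees


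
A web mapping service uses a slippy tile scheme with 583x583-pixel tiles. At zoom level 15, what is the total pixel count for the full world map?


tiles per axis = 2^15 = 32768
total tiles = 32768^2 = 1073741824
pixels per axis = 32768 * 583 = 19103744
total pixels = 19103744^2 = 364953034817536

364953034817536 pixels


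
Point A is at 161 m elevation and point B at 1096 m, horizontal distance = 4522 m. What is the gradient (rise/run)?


gradient = (1096 - 161) / 4522 = 935 / 4522 = 0.2068

0.2068


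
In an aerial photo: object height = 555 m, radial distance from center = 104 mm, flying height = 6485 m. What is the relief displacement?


d = h * r / H = 555 * 104 / 6485 = 8.9 mm

8.9 mm


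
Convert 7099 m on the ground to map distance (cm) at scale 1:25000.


map_cm = 7099 * 100 / 25000 = 28.396 cm ≈ 28.4 cm

28.4 cm


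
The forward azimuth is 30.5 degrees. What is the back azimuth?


back azimuth = (30.5 + 180) mod 360 = 210.5 degrees

210.5 degrees


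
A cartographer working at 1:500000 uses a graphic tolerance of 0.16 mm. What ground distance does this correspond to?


ground = 0.16 mm * 500000 / 1000 = 80.0 m

80.0 m


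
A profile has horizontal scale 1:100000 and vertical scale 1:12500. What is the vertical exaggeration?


VE = horizontal_scale / vertical_scale = 100000 / 12500 = 8.0

8.0x


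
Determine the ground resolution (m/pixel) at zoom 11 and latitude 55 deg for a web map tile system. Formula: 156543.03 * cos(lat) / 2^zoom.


res = 156543.03 * cos(55) / 2^11 = 156543.03 * 0.57357644 / 2048 = 43.84 m/pixel

43.84 m/pixel


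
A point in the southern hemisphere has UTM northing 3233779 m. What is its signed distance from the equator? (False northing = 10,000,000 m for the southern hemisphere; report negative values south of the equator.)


For southern: actual = 3233779 - 10000000 = -6766221 m

-6766221 m


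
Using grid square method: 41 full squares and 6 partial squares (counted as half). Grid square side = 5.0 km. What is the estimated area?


effective squares = 41 + 6 * 0.5 = 44.0
area = 44.0 * 25.0 = 1100.0 km^2

1100.0 km^2


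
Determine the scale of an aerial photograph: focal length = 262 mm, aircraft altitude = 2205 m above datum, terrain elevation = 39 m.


scale = f / (H - h) = 262 mm / 2166 m = 262 / 2166000 = 1:8267

1:8267


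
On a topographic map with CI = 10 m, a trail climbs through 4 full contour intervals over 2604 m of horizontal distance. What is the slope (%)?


elevation change = 4 * 10 = 40 m
slope = 40 / 2604 * 100 = 1.5%

1.5%


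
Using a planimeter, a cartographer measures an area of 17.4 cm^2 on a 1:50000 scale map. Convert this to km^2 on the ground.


ground_area = 17.4 * (50000/100)^2 = 4350000.0 m^2 = 4.35 km^2

4.35 km^2


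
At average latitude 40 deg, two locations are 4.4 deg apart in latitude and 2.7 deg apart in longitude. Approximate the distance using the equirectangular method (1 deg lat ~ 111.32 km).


dlat_km = 4.4 * 111.32 = 489.808
dlon_km = 2.7 * 111.32 * cos(40) ≈ 230.245
dist = sqrt(489.808^2 + 230.245^2) ≈ 541.2 km

541.2 km


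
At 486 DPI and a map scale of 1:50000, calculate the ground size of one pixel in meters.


pixel_cm = 2.54 / 486 ≈ 0.005226 cm
ground = pixel_cm * 50000 / 100 = 2.54 * 50000 / (486 * 100) = 127000 / 48600 ≈ 2.61 m

2.61 m


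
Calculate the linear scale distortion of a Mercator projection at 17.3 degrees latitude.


SF = 1 / cos(17.3) = 1 / 0.954761 = 1.047

1.047


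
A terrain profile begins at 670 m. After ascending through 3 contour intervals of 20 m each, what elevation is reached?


elevation = 670 + 3 * 20 = 730 m

730 m


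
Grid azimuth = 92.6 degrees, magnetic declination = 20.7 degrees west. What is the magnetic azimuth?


magnetic azimuth = grid azimuth - declination (east +ve)
mag_az = 92.6 - -20.7 = 113.3 degrees

113.3 degrees


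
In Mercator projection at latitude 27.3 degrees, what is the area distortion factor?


area_distortion = 1/cos^2(27.3) = 1.266

1.266


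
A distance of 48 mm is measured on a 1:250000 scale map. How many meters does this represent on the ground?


ground = 48 mm * 250000 / 1000 = 12000.0 m

12000.0 m


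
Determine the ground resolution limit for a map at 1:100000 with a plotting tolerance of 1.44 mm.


ground = 1.44 mm * 100000 / 1000 = 144.0 m

144.0 m


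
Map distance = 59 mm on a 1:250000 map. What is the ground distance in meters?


ground = 59 mm * 250000 / 1000 = 14750.0 m

14750.0 m


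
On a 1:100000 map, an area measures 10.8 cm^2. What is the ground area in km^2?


ground_area = 10.8 * (100000/100)^2 = 10800000.0 m^2 = 10.8 km^2

10.8 km^2


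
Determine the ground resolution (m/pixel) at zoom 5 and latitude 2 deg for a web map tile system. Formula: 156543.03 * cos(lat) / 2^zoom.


res = 156543.03 * cos(2) / 2^5 = 156543.03 * 0.99939083 / 32 = 4888.99 m/pixel

4888.99 m/pixel


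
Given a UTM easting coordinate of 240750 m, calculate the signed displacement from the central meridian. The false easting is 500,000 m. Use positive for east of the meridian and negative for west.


displacement = 240750 - 500000 = -259250 m

-259250 m


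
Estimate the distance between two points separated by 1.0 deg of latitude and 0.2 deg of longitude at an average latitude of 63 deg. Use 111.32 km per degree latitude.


dlat_km = 1.0 * 111.32 = 111.32
dlon_km = 0.2 * 111.32 * cos(63) ≈ 10.108
dist = sqrt(111.32^2 + 10.108^2) ≈ 111.8 km

111.8 km


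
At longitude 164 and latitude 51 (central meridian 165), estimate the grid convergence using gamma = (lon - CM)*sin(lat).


gamma = (164 - 165) * sin(51) = -1 * 0.777146 = -0.777 degrees

-0.777 degrees


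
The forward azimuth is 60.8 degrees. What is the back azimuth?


back azimuth = (60.8 + 180) mod 360 = 240.8 degrees

240.8 degrees


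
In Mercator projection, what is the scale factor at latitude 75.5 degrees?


SF = 1 / cos(75.5) = 1 / 0.25038 = 3.994

3.994


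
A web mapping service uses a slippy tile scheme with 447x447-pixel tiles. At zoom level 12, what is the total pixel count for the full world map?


tiles per axis = 2^12 = 4096
total tiles = 4096^2 = 16777216
pixels per axis = 4096 * 447 = 1830912
total pixels = 1830912^2 = 3352238751744

3352238751744 pixels


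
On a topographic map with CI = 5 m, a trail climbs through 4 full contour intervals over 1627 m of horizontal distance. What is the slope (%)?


elevation change = 4 * 5 = 20 m
slope = 20 / 1627 * 100 = 1.2%

1.2%


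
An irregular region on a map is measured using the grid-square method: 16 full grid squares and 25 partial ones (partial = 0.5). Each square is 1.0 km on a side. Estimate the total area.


effective squares = 16 + 25 * 0.5 = 28.5
area = 28.5 * 1.0 = 28.5 km^2

28.5 km^2


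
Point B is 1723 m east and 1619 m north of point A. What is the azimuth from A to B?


az = atan2(1723, 1619) = 46.8 deg
adjusted to 0-360: 46.8 degrees

46.8 degrees


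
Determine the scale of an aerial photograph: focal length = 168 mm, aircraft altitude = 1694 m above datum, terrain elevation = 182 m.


scale = f / (H - h) = 168 mm / 1512 m = 168 / 1512000 = 1:9000

1:9000


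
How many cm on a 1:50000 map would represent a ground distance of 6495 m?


map_cm = 6495 * 100 / 50000 = 12.99 cm

12.99 cm


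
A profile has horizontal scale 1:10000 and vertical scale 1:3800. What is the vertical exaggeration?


VE = horizontal_scale / vertical_scale = 10000 / 3800 ≈ 2.6

2.6x


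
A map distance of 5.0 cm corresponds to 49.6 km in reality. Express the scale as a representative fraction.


ground = 49.6 km = 4960000 cm; RF denominator = ground / map = 4960000 / 5.0 = 992000; RF = 1:992000

1:992000


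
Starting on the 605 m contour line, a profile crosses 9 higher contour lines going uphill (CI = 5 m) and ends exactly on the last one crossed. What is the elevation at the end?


elevation = 605 + 9 * 5 = 650 m

650 m


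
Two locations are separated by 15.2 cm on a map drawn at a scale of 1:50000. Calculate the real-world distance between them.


ground = 15.2 cm * 50000 / 100 = 7600.0 m = 7.6 km

7.6 km


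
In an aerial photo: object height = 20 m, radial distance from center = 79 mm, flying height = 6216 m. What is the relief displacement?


d = h * r / H = 20 * 79 / 6216 = 0.25 mm

0.25 mm


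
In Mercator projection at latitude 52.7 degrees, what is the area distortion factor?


area_distortion = 1/cos^2(52.7) = 2.723

2.723


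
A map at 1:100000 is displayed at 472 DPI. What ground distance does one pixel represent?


pixel_cm = 2.54 / 472 ≈ 0.005381 cm
ground = pixel_cm * 100000 / 100 = 2.54 * 100000 / (472 * 100) = 254000 / 47200 ≈ 5.38 m

5.38 m


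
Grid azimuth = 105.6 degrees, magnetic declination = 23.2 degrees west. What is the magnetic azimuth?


magnetic azimuth = grid azimuth - declination (east +ve)
mag_az = 105.6 - -23.2 = 128.8 degrees

128.8 degrees


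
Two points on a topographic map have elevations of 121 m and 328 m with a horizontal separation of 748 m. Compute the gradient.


gradient = (328 - 121) / 748 = 207 / 748 = 0.2767

0.2767


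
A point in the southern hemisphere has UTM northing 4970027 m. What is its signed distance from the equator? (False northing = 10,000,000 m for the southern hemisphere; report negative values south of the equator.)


For southern: actual = 4970027 - 10000000 = -5029973 m

-5029973 m


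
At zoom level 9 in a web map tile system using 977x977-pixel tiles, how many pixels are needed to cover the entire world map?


tiles per axis = 2^9 = 512
total tiles = 512^2 = 262144
pixels per axis = 512 * 977 = 500224
total pixels = 500224^2 = 250224050176

250224050176 pixels


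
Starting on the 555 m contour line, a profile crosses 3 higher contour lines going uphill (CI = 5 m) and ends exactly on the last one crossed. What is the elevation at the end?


elevation = 555 + 3 * 5 = 570 m

570 m


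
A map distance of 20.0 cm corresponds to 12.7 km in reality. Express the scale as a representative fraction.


ground = 12.7 km = 1270000 cm; RF denominator = ground / map = 1270000 / 20.0 = 63500; RF = 1:63500

1:63500


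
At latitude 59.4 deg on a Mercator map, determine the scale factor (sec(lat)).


SF = 1 / cos(59.4) = 1 / 0.509041 = 1.964

1.964


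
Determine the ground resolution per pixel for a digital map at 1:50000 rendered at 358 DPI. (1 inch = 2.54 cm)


pixel_cm = 2.54 / 358 ≈ 0.007095 cm
ground = pixel_cm * 50000 / 100 = 2.54 * 50000 / (358 * 100) = 127000 / 35800 ≈ 3.55 m

3.55 m


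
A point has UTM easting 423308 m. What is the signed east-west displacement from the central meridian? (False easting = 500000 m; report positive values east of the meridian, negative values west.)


displacement = 423308 - 500000 = -76692 m

-76692 m


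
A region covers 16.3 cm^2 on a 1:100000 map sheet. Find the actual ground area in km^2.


ground_area = 16.3 * (100000/100)^2 = 16300000.0 m^2 = 16.3 km^2

16.3 km^2


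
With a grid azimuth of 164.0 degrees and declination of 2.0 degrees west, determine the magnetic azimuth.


magnetic azimuth = grid azimuth - declination (east +ve)
mag_az = 164.0 - -2.0 = 166.0 degrees

166.0 degrees


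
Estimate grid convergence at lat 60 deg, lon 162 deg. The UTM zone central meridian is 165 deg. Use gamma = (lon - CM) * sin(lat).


gamma = (162 - 165) * sin(60) = -3 * 0.866025 = -2.598 degrees

-2.598 degrees


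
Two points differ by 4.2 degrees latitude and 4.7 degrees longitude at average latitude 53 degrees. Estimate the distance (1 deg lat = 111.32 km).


dlat_km = 4.2 * 111.32 = 467.544
dlon_km = 4.7 * 111.32 * cos(53) ≈ 314.872
dist = sqrt(467.544^2 + 314.872^2) ≈ 563.7 km

563.7 km


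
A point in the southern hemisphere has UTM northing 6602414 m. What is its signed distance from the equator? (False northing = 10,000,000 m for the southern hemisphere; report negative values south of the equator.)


For southern: actual = 6602414 - 10000000 = -3397586 m

-3397586 m


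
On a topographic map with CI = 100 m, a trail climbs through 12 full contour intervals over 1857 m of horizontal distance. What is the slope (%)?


elevation change = 12 * 100 = 1200 m
slope = 1200 / 1857 * 100 = 64.6%

64.6%


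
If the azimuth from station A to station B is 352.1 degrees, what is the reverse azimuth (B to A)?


back azimuth = (352.1 + 180) mod 360 = 172.1 degrees

172.1 degrees


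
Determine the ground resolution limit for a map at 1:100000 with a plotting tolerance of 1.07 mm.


ground = 1.07 mm * 100000 / 1000 = 107.0 m

107.0 m


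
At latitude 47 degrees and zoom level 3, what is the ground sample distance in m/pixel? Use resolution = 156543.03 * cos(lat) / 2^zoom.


res = 156543.03 * cos(47) / 2^3 = 156543.03 * 0.68199836 / 8 = 13345.26 m/pixel

13345.26 m/pixel


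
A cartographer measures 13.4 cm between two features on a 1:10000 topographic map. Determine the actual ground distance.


ground = 13.4 cm * 10000 / 100 = 1340.0 m = 1.34 km

1.34 km


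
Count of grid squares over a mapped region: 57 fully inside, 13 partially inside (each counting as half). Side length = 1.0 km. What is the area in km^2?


effective squares = 57 + 13 * 0.5 = 63.5
area = 63.5 * 1.0 = 63.5 km^2

63.5 km^2


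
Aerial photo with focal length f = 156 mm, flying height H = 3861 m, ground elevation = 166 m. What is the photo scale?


scale = f / (H - h) = 156 mm / 3695 m = 156 / 3695000 = 1:23686

1:23686


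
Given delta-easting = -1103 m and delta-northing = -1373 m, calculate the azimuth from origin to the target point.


az = atan2(-1103, -1373) = -141.2 deg
adjusted to 0-360: 218.8 degrees

218.8 degrees


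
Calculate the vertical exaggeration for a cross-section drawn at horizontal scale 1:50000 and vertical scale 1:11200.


VE = horizontal_scale / vertical_scale = 50000 / 11200 ≈ 4.5

4.5x


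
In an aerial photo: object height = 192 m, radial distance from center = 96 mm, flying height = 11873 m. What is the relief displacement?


d = h * r / H = 192 * 96 / 11873 = 1.55 mm

1.55 mm


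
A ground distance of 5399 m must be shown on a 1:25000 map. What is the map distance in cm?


map_cm = 5399 * 100 / 25000 = 21.596 cm ≈ 21.6 cm

21.6 cm


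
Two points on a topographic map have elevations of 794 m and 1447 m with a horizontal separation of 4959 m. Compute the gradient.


gradient = (1447 - 794) / 4959 = 653 / 4959 = 0.1317

0.1317


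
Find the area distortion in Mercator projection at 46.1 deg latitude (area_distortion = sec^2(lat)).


area_distortion = 1/cos^2(46.1) = 2.08

2.08


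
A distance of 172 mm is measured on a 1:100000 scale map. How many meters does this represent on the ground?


ground = 172 mm * 100000 / 1000 = 17200.0 m

17200.0 m


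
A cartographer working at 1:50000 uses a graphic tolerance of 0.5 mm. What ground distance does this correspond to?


ground = 0.5 mm * 50000 / 1000 = 25.0 m

25.0 m


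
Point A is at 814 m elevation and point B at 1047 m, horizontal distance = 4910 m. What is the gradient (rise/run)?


gradient = (1047 - 814) / 4910 = 233 / 4910 = 0.0475

0.0475


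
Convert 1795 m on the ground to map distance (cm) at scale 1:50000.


map_cm = 1795 * 100 / 50000 = 3.59 cm

3.59 cm


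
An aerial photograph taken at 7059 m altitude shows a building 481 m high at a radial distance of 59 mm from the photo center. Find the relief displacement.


d = h * r / H = 481 * 59 / 7059 = 4.02 mm

4.02 mm


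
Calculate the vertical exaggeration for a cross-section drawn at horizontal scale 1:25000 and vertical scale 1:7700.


VE = horizontal_scale / vertical_scale = 25000 / 7700 ≈ 3.2

3.2x


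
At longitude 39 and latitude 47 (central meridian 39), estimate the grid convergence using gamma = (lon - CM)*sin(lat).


gamma = (39 - 39) * sin(47) = 0 * 0.731354 = 0.0 degrees

0.0 degrees


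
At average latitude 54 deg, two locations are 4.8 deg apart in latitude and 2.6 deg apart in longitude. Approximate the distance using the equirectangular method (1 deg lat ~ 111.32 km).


dlat_km = 4.8 * 111.32 = 534.336
dlon_km = 2.6 * 111.32 * cos(54) ≈ 170.124
dist = sqrt(534.336^2 + 170.124^2) ≈ 560.8 km

560.8 km


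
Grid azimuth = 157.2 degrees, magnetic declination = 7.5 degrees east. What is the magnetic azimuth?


magnetic azimuth = grid azimuth - declination (east +ve)
mag_az = 157.2 - 7.5 = 149.7 degrees

149.7 degrees


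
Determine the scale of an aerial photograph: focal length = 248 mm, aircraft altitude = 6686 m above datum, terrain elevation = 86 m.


scale = f / (H - h) = 248 mm / 6600 m = 248 / 6600000 = 1:26613

1:26613


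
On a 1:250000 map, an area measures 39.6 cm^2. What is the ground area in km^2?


ground_area = 39.6 * (250000/100)^2 = 247500000.0 m^2 = 247.5 km^2

247.5 km^2


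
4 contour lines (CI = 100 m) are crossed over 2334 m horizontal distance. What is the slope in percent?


elevation change = 4 * 100 = 400 m
slope = 400 / 2334 * 100 = 17.1%

17.1%


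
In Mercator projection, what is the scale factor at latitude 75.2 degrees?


SF = 1 / cos(75.2) = 1 / 0.255446 = 3.915

3.915


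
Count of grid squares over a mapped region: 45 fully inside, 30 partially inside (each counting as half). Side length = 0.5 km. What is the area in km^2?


effective squares = 45 + 30 * 0.5 = 60.0
area = 60.0 * 0.25 = 15.0 km^2

15.0 km^2


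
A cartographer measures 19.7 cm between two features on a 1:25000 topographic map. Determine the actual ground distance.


ground = 19.7 cm * 25000 / 100 = 4925.0 m = 4.925 km

4.925 km


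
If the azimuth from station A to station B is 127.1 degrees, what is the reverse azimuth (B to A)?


back azimuth = (127.1 + 180) mod 360 = 307.1 degrees

307.1 degrees


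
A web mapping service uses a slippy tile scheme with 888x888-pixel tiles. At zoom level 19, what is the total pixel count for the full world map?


tiles per axis = 2^19 = 524288
total tiles = 524288^2 = 274877906944
pixels per axis = 524288 * 888 = 465567744
total pixels = 465567744^2 = 216753324253249536

216753324253249536 pixels


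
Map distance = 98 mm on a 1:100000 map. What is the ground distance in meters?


ground = 98 mm * 100000 / 1000 = 9800.0 m

9800.0 m


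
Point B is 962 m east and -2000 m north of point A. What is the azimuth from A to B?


az = atan2(962, -2000) = 154.3 deg
adjusted to 0-360: 154.3 degrees

154.3 degrees


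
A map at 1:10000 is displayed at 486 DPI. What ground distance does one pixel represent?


pixel_cm = 2.54 / 486 ≈ 0.005226 cm
ground = pixel_cm * 10000 / 100 = 2.54 * 10000 / (486 * 100) = 25400 / 48600 ≈ 0.52 m

0.52 m


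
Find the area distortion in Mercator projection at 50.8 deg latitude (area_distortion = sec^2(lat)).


area_distortion = 1/cos^2(50.8) = 2.503

2.503


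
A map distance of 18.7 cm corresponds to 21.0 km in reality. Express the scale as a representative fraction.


ground = 21.0 km = 2100000 cm; RF denominator = ground / map = 2100000 / 18.7 ≈ 112299; RF = 1:112299

1:112299


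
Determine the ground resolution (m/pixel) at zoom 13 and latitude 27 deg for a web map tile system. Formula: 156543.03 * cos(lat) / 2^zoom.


res = 156543.03 * cos(27) / 2^13 = 156543.03 * 0.89100652 / 8192 = 17.03 m/pixel

17.03 m/pixel


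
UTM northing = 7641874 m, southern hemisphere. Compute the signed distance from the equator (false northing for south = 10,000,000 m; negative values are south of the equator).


For southern: actual = 7641874 - 10000000 = -2358126 m

-2358126 m


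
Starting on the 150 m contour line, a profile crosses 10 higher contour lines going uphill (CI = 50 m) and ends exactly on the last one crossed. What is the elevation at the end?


elevation = 150 + 10 * 50 = 650 m

650 m


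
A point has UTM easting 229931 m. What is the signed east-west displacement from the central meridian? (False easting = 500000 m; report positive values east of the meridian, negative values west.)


displacement = 229931 - 500000 = -270069 m

-270069 m


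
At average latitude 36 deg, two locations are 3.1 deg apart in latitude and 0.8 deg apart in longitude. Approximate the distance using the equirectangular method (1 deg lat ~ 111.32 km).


dlat_km = 3.1 * 111.32 = 345.092
dlon_km = 0.8 * 111.32 * cos(36) ≈ 72.048
dist = sqrt(345.092^2 + 72.048^2) ≈ 352.5 km

352.5 km


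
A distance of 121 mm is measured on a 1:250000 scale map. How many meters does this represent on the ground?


ground = 121 mm * 250000 / 1000 = 30250.0 m

30250.0 m


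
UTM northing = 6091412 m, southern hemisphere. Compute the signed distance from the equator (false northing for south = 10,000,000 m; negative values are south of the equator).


For southern: actual = 6091412 - 10000000 = -3908588 m

-3908588 m


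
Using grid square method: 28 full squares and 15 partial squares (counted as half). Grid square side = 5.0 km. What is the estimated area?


effective squares = 28 + 15 * 0.5 = 35.5
area = 35.5 * 25.0 = 887.5 km^2

887.5 km^2


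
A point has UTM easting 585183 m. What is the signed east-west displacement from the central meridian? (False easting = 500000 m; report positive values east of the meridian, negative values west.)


displacement = 585183 - 500000 = 85183 m

85183 m


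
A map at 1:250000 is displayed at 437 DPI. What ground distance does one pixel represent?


pixel_cm = 2.54 / 437 ≈ 0.005812 cm
ground = pixel_cm * 250000 / 100 = 2.54 * 250000 / (437 * 100) = 635000 / 43700 ≈ 14.53 m

14.53 m


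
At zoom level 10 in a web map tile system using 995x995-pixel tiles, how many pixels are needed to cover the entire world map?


tiles per axis = 2^10 = 1024
total tiles = 1024^2 = 1048576
pixels per axis = 1024 * 995 = 1018880
total pixels = 1018880^2 = 1038116454400

1038116454400 pixels


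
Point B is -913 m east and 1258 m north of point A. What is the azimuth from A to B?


az = atan2(-913, 1258) = -36.0 deg
adjusted to 0-360: 324.0 degrees

324.0 degrees


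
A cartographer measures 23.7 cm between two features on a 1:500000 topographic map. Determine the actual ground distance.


ground = 23.7 cm * 500000 / 100 = 118500.0 m = 118.5 km

118.5 km


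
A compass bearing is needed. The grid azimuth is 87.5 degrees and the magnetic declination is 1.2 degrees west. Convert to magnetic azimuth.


magnetic azimuth = grid azimuth - declination (east +ve)
mag_az = 87.5 - -1.2 = 88.7 degrees

88.7 degrees


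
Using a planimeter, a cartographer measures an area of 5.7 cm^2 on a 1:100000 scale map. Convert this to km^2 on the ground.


ground_area = 5.7 * (100000/100)^2 = 5700000.0 m^2 = 5.7 km^2

5.7 km^2


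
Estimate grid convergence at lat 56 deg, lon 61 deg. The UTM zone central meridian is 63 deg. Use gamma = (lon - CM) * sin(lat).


gamma = (61 - 63) * sin(56) = -2 * 0.829038 = -1.658 degrees

-1.658 degrees


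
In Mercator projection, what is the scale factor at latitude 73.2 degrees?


SF = 1 / cos(73.2) = 1 / 0.289032 = 3.46

3.46


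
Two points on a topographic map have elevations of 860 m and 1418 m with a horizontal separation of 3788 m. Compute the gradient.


gradient = (1418 - 860) / 3788 = 558 / 3788 = 0.1473

0.1473


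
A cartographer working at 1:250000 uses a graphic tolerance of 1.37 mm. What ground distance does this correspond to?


ground = 1.37 mm * 250000 / 1000 = 342.5 m

342.5 m


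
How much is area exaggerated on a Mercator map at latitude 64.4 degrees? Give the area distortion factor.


area_distortion = 1/cos^2(64.4) = 5.356

5.356


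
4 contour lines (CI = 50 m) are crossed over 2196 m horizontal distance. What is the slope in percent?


elevation change = 4 * 50 = 200 m
slope = 200 / 2196 * 100 = 9.1%

9.1%


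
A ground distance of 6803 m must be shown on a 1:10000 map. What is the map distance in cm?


map_cm = 6803 * 100 / 10000 = 68.03 cm

68.03 cm


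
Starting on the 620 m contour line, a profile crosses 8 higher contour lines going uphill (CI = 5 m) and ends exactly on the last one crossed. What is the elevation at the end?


elevation = 620 + 8 * 5 = 660 m

660 m


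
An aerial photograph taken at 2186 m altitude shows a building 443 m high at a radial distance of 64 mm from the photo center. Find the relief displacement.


d = h * r / H = 443 * 64 / 2186 = 12.97 mm

12.97 mm


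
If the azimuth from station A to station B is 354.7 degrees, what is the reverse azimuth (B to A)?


back azimuth = (354.7 + 180) mod 360 = 174.7 degrees

174.7 degrees


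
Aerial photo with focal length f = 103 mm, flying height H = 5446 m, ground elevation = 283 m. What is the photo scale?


scale = f / (H - h) = 103 mm / 5163 m = 103 / 5163000 = 1:50126

1:50126


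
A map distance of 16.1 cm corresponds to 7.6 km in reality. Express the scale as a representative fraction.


ground = 7.6 km = 760000 cm; RF denominator = ground / map = 760000 / 16.1 ≈ 47205; RF = 1:47205

1:47205


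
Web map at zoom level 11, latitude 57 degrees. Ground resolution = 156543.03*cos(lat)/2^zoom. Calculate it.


res = 156543.03 * cos(57) / 2^11 = 156543.03 * 0.54463904 / 2048 = 41.63 m/pixel

41.63 m/pixel
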